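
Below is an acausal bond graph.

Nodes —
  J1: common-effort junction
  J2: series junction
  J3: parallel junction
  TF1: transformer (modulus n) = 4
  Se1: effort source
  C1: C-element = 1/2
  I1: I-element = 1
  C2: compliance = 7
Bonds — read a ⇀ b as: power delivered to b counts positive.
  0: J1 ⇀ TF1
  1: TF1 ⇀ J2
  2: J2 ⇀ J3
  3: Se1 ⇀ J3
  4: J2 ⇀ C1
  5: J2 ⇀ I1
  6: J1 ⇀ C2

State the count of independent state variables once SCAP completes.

bond 3 →J3  (Se1 fixes effort; stroke away)
bond 2 →J2  (common-e at J3 fixed by 3)
bond 4 →J2  (prefer integral on C1)
bond 5 →I1  (I1 integral (f out))
bond 1 →J2  (common-f at J2 fixed by 5)
bond 0 →TF1  (TF1: transformer flips bond 1)
bond 6 →J1  (J1 needs exactly one e-in)

3  (C1, C2, I1 all integral)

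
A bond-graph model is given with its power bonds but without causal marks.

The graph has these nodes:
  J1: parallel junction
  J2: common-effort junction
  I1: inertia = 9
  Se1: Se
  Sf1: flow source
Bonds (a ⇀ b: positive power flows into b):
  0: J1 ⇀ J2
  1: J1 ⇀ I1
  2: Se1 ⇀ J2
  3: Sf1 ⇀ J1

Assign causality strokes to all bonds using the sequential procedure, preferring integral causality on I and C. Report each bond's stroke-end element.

#0 stroke at J1
#1 stroke at I1
#2 stroke at J2
#3 stroke at Sf1

b2 stroke→J2  (source Se1 imposes e)
b3 stroke→Sf1  (Sf1: flow source, stroke at near end)
b0 stroke→J1  (J2: bond 2 brought effort, rest push out)
b1 stroke→I1  (0-jn J1 has e-setter on 0)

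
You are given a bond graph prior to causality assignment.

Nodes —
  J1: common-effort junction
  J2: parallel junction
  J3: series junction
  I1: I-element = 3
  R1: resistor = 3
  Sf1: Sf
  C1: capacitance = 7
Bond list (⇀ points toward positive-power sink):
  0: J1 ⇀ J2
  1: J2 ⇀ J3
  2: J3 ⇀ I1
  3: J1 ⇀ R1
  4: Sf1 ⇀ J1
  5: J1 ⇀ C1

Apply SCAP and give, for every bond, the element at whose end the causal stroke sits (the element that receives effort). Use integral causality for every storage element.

β4 →Sf1  (source Sf1 imposes f)
β2 →I1  (I1 integral (f out))
β1 →J3  (J3: bond 2 brought flow, rest push out)
β0 →J2  (closing 0-jn rule on J2)
β5 →J1  (C1 integral (e out))
β3 →R1  (J1: bond 5 brought effort, rest push out)

bond 0 stroke at J2
bond 1 stroke at J3
bond 2 stroke at I1
bond 3 stroke at R1
bond 4 stroke at Sf1
bond 5 stroke at J1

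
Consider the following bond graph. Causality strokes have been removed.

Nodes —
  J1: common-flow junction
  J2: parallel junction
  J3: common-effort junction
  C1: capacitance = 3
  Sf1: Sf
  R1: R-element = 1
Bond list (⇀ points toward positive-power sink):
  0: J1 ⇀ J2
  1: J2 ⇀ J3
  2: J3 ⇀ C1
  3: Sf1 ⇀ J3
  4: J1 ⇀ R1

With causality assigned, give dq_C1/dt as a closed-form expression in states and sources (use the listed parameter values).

dq_C1/dt = F_Sf1 - q_C1/3

#3 stroke at Sf1  (Sf1 (Sf) sets flow on bond)
#2 stroke at J3  (C1: C, integral causality)
#1 stroke at J2  (J3: bond 2 brought effort, rest push out)
#0 stroke at J1  (common-e at J2 fixed by 1)
#4 stroke at R1  (closing 1-jn rule on J1)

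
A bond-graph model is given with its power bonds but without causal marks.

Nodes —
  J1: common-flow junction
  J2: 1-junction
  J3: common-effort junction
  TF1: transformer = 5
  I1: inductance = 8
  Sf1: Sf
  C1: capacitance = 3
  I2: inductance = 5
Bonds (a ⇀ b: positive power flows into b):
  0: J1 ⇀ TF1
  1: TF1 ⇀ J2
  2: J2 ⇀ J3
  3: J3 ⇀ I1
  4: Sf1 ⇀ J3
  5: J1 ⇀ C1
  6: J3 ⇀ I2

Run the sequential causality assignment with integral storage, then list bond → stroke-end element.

b0 stroke→TF1
b1 stroke→J2
b2 stroke→J3
b3 stroke→I1
b4 stroke→Sf1
b5 stroke→J1
b6 stroke→I2

β4 →Sf1  (Sf1: flow source, stroke at near end)
β3 →I1  (prefer integral on I1)
β5 →J1  (C1: C, integral causality)
β0 →TF1  (closing 1-jn rule on J1)
β1 →J2  (TF TF1: opposite of bond 0)
β2 →J3  (J2: last free bond brings flow in)
β6 →I2  (J3: bond 2 brought effort, rest push out)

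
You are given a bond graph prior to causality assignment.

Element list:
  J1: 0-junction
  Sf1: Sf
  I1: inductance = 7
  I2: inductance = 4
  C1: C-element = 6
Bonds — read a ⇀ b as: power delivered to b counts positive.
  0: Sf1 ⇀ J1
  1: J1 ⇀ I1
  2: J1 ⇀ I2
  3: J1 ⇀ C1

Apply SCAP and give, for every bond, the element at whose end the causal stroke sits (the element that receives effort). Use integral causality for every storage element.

bond 0 stroke→Sf1
bond 1 stroke→I1
bond 2 stroke→I2
bond 3 stroke→J1

#0 stroke→Sf1  (Sf1: flow source, stroke at near end)
#1 stroke→I1  (prefer integral on I1)
#2 stroke→I2  (prefer integral on I2)
#3 stroke→J1  (closing 0-jn rule on J1)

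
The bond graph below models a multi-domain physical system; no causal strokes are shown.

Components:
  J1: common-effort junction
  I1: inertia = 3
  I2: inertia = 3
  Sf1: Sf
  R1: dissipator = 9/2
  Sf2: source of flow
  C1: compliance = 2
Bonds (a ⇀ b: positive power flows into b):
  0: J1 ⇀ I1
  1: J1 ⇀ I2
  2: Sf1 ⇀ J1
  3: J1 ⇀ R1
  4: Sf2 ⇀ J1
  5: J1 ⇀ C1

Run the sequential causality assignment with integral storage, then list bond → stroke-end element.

#0 stroke at I1
#1 stroke at I2
#2 stroke at Sf1
#3 stroke at R1
#4 stroke at Sf2
#5 stroke at J1

β2 →Sf1  (Sf1 fixes flow; stroke at Sf1)
β4 →Sf2  (Sf2: flow source, stroke at near end)
β0 →I1  (I1 integral (f out))
β1 →I2  (I2: I, integral causality)
β5 →J1  (C1 outputs effort q/C1)
β3 →R1  (common-e at J1 fixed by 5)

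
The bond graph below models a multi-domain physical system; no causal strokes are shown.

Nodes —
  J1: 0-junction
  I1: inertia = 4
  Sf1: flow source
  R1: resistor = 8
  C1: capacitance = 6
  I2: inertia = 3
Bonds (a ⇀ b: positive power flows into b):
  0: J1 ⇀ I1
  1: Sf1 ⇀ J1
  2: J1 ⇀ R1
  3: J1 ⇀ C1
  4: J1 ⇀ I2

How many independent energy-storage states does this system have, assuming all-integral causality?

3  (C1, I1, I2 all integral)

β1 |Sf1  (source Sf1 imposes f)
β0 |I1  (I1 outputs flow p/I1)
β3 |J1  (prefer integral on C1)
β2 |R1  (J1 effort already set via bond 3)
β4 |I2  (0-jn J1 has e-setter on 3)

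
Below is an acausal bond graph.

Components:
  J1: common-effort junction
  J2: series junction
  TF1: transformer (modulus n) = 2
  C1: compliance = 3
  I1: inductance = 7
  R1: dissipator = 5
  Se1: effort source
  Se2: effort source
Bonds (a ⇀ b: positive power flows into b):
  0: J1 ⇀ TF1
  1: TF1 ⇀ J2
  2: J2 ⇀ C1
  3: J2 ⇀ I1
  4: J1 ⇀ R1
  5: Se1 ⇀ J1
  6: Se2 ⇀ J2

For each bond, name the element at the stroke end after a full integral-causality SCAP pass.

#0 |TF1
#1 |J2
#2 |J2
#3 |I1
#4 |R1
#5 |J1
#6 |J2

b5 |J1  (source Se1 imposes e)
b6 |J2  (Se2: effort source, stroke at far end)
b0 |TF1  (0-jn J1 has e-setter on 5)
b4 |R1  (J1: bond 5 brought effort, rest push out)
b1 |J2  (TF1: transformer flips bond 0)
b2 |J2  (C1 integral (e out))
b3 |I1  (only one flow-in slot at J2)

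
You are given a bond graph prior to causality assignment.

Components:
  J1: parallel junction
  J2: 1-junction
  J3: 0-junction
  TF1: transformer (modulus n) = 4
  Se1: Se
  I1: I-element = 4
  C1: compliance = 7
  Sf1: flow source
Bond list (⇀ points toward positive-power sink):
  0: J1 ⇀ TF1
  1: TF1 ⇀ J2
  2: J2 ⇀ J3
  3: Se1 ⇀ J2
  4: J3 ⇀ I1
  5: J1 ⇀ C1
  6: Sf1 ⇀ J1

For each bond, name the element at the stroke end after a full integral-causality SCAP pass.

b3 stroke→J2  (Se1: effort source, stroke at far end)
b6 stroke→Sf1  (Sf1 (Sf) sets flow on bond)
b4 stroke→I1  (prefer integral on I1)
b2 stroke→J3  (only one effort-in slot at J3)
b1 stroke→J2  (common-f at J2 fixed by 2)
b0 stroke→TF1  (TF TF1: opposite of bond 1)
b5 stroke→J1  (only one effort-in slot at J1)

bond 0 →TF1
bond 1 →J2
bond 2 →J3
bond 3 →J2
bond 4 →I1
bond 5 →J1
bond 6 →Sf1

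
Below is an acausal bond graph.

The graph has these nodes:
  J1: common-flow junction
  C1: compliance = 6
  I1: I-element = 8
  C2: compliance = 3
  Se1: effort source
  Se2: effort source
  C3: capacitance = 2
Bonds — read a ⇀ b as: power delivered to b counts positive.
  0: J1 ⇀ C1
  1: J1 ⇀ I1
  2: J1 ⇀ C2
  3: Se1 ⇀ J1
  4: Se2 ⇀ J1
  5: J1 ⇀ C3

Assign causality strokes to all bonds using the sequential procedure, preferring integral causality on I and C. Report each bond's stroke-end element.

b0 →J1
b1 →I1
b2 →J1
b3 →J1
b4 →J1
b5 →J1

β3 stroke→J1  (Se1 fixes effort; stroke away)
β4 stroke→J1  (Se2 fixes effort; stroke away)
β0 stroke→J1  (C1 integral (e out))
β1 stroke→I1  (I1 outputs flow p/I1)
β2 stroke→J1  (common-f at J1 fixed by 1)
β5 stroke→J1  (1-jn J1 has f-setter on 1)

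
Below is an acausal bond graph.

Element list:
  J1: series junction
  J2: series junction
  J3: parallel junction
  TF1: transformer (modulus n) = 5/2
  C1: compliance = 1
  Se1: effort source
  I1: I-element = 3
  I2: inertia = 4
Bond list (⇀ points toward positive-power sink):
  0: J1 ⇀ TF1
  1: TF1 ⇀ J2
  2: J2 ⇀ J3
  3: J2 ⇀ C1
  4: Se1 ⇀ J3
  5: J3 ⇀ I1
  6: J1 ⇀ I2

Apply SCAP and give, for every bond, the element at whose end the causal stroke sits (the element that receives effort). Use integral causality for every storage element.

bond 4 |J3  (Se1: effort source, stroke at far end)
bond 2 |J2  (common-e at J3 fixed by 4)
bond 5 |I1  (0-jn J3 has e-setter on 4)
bond 3 |J2  (C1 outputs effort q/C1)
bond 1 |TF1  (J2 needs exactly one f-in)
bond 0 |J1  (through TF1, causality passes straight; one stroke at TF1)
bond 6 |I2  (closing 1-jn rule on J1)

b0 →J1
b1 →TF1
b2 →J2
b3 →J2
b4 →J3
b5 →I1
b6 →I2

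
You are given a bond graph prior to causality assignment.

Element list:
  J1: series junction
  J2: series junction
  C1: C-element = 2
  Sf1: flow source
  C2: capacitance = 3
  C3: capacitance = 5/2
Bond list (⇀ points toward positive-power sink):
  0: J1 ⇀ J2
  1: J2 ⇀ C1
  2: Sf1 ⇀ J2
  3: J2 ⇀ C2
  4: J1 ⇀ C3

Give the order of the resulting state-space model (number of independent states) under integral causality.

3  (C1, C2, C3 all integral)

β2 stroke at Sf1  (Sf1 fixes flow; stroke at Sf1)
β0 stroke at J2  (J2: bond 2 brought flow, rest push out)
β1 stroke at J2  (common-f at J2 fixed by 2)
β3 stroke at J2  (1-jn J2 has f-setter on 2)
β4 stroke at J1  (J1: bond 0 brought flow, rest push out)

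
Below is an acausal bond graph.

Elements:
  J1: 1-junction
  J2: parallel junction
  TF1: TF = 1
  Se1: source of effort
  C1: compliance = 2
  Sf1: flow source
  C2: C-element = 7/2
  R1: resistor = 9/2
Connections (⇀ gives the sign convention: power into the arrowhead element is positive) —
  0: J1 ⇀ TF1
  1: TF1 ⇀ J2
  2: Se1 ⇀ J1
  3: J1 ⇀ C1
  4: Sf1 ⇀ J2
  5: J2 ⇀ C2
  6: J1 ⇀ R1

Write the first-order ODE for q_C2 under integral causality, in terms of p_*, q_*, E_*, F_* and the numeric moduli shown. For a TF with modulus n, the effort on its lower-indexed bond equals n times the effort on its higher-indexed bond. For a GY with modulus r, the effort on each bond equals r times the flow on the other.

#2 →J1  (Se1 fixes effort; stroke away)
#4 →Sf1  (Sf1 fixes flow; stroke at Sf1)
#3 →J1  (prefer integral on C1)
#5 →J2  (C2 integral (e out))
#1 →TF1  (J2 effort already set via bond 5)
#0 →J1  (TF1 one-in-one-out from 1)
#6 →R1  (J1 needs exactly one f-in)

dq_C2/dt = 2*E_Se1/9 + F_Sf1 - q_C1/9 - 4*q_C2/63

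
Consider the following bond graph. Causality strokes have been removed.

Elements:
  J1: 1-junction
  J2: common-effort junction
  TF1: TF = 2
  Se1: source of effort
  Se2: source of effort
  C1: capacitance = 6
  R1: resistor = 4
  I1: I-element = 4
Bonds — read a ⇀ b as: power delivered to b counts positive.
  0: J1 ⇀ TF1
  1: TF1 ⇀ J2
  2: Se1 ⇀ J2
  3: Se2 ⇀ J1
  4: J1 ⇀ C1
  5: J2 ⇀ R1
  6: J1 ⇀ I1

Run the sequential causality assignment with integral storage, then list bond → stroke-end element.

#2 |J2  (source Se1 imposes e)
#3 |J1  (source Se2 imposes e)
#1 |TF1  (common-e at J2 fixed by 2)
#5 |R1  (J2: bond 2 brought effort, rest push out)
#0 |J1  (TF1 one-in-one-out from 1)
#4 |J1  (prefer integral on C1)
#6 |I1  (J1: last free bond brings flow in)

#0 |J1
#1 |TF1
#2 |J2
#3 |J1
#4 |J1
#5 |R1
#6 |I1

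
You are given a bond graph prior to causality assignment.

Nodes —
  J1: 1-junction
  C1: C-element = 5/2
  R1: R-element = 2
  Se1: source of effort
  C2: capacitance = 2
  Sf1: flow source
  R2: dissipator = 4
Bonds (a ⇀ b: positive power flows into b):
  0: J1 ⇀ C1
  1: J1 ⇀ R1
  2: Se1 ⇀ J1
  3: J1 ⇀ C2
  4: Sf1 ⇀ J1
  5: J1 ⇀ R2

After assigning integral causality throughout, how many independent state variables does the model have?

#2 →J1  (Se1 (Se) sets effort on bond)
#4 →Sf1  (Sf1: flow source, stroke at near end)
#0 →J1  (J1: bond 4 brought flow, rest push out)
#1 →J1  (1-jn J1 has f-setter on 4)
#3 →J1  (J1 flow already set via bond 4)
#5 →J1  (common-f at J1 fixed by 4)

2  (C1, C2 all integral)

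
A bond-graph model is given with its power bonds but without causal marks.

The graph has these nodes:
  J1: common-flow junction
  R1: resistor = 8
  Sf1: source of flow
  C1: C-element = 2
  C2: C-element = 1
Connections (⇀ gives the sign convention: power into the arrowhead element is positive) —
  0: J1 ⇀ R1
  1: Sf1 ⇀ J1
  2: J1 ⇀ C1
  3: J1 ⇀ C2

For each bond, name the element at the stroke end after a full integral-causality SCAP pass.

β0 →J1
β1 →Sf1
β2 →J1
β3 →J1

b1 stroke at Sf1  (Sf1 (Sf) sets flow on bond)
b0 stroke at J1  (1-jn J1 has f-setter on 1)
b2 stroke at J1  (1-jn J1 has f-setter on 1)
b3 stroke at J1  (1-jn J1 has f-setter on 1)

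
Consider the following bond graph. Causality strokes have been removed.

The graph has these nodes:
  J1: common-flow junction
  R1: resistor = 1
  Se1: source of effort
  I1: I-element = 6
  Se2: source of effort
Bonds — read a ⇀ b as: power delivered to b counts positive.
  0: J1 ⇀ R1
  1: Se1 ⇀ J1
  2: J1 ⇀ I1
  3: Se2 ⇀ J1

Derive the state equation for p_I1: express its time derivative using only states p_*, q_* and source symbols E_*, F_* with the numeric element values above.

#1 stroke→J1  (Se1 (Se) sets effort on bond)
#3 stroke→J1  (source Se2 imposes e)
#2 stroke→I1  (I1: I, integral causality)
#0 stroke→J1  (common-f at J1 fixed by 2)

dp_I1/dt = E_Se1 + E_Se2 - p_I1/6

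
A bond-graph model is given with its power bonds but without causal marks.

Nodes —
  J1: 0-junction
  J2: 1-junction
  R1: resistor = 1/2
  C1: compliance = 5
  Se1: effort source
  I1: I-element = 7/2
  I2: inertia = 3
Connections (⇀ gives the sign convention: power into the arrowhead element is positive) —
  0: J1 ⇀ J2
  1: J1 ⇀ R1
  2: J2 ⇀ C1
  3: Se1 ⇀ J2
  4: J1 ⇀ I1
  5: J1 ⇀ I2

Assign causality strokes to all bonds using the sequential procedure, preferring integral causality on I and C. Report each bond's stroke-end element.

β0 →J1
β1 →R1
β2 →J2
β3 →J2
β4 →I1
β5 →I2

bond 3 stroke→J2  (source Se1 imposes e)
bond 2 stroke→J2  (C1 outputs effort q/C1)
bond 0 stroke→J1  (J2 needs exactly one f-in)
bond 1 stroke→R1  (J1 effort already set via bond 0)
bond 4 stroke→I1  (J1 effort already set via bond 0)
bond 5 stroke→I2  (common-e at J1 fixed by 0)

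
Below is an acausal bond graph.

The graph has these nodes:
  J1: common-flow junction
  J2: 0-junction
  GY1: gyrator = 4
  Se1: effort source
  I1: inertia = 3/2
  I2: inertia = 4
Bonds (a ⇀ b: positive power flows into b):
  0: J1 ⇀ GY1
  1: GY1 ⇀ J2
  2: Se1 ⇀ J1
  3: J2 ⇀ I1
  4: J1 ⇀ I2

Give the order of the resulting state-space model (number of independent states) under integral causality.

2  (I1, I2 all integral)

b2 stroke→J1  (Se1: effort source, stroke at far end)
b3 stroke→I1  (I1 integral (f out))
b1 stroke→J2  (J2: last free bond brings effort in)
b0 stroke→J1  (GY1 both-in/both-out from 1)
b4 stroke→I2  (only one flow-in slot at J1)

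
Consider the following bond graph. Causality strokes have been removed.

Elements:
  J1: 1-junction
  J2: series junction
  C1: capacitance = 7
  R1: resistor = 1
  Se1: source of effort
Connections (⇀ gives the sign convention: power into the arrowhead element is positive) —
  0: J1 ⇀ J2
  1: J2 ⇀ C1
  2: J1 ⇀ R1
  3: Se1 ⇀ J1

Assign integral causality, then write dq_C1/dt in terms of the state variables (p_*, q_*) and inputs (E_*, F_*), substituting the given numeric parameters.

dq_C1/dt = E_Se1 - q_C1/7

β3 |J1  (source Se1 imposes e)
β1 |J2  (C1 integral (e out))
β0 |J1  (closing 1-jn rule on J2)
β2 |R1  (closing 1-jn rule on J1)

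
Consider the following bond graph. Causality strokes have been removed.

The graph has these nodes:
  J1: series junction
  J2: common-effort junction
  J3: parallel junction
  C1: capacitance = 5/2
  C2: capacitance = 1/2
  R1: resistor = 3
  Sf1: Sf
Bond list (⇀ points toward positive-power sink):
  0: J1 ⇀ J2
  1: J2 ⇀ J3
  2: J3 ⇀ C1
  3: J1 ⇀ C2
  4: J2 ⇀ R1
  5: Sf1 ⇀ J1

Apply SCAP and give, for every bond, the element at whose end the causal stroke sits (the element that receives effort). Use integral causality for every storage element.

b5 stroke at Sf1  (source Sf1 imposes f)
b0 stroke at J1  (common-f at J1 fixed by 5)
b3 stroke at J1  (1-jn J1 has f-setter on 5)
b2 stroke at J3  (C1: C, integral causality)
b1 stroke at J2  (J3 effort already set via bond 2)
b4 stroke at R1  (J2 effort already set via bond 1)

#0 stroke→J1
#1 stroke→J2
#2 stroke→J3
#3 stroke→J1
#4 stroke→R1
#5 stroke→Sf1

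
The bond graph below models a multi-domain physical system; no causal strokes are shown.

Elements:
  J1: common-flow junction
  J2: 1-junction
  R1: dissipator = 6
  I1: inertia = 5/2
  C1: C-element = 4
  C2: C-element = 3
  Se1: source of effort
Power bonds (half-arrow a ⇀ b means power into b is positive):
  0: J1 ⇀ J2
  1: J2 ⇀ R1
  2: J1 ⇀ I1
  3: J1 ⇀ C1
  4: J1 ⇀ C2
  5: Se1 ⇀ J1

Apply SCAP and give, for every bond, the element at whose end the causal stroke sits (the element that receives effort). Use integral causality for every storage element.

bond 5 |J1  (Se1: effort source, stroke at far end)
bond 2 |I1  (I1 outputs flow p/I1)
bond 0 |J1  (J1: bond 2 brought flow, rest push out)
bond 3 |J1  (J1 flow already set via bond 2)
bond 4 |J1  (J1 flow already set via bond 2)
bond 1 |J2  (J2: bond 0 brought flow, rest push out)

b0 stroke→J1
b1 stroke→J2
b2 stroke→I1
b3 stroke→J1
b4 stroke→J1
b5 stroke→J1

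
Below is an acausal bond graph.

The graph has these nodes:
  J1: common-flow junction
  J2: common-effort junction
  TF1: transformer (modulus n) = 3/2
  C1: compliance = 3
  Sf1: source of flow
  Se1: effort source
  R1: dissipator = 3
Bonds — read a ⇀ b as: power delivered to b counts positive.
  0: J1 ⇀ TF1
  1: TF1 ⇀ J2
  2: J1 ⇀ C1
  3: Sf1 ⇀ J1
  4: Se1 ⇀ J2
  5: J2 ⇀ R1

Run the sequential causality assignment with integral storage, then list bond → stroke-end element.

#3 stroke→Sf1  (Sf1 (Sf) sets flow on bond)
#4 stroke→J2  (Se1 fixes effort; stroke away)
#0 stroke→J1  (1-jn J1 has f-setter on 3)
#2 stroke→J1  (J1: bond 3 brought flow, rest push out)
#1 stroke→TF1  (J2 effort already set via bond 4)
#5 stroke→R1  (0-jn J2 has e-setter on 4)

bond 0 |J1
bond 1 |TF1
bond 2 |J1
bond 3 |Sf1
bond 4 |J2
bond 5 |R1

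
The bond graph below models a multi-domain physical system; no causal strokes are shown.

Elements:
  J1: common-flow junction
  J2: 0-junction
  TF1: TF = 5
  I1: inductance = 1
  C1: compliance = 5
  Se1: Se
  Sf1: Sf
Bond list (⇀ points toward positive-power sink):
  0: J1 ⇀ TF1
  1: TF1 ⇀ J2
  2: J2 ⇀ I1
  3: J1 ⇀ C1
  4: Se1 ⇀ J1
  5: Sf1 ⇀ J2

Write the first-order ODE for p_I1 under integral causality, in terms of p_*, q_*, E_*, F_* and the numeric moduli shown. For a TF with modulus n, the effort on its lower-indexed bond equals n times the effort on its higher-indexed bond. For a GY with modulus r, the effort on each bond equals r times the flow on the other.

b4 |J1  (Se1 (Se) sets effort on bond)
b5 |Sf1  (Sf1 (Sf) sets flow on bond)
b2 |I1  (I1 integral (f out))
b1 |J2  (J2 needs exactly one e-in)
b0 |TF1  (through TF1, causality passes straight; one stroke at TF1)
b3 |J1  (J1 flow already set via bond 0)

dp_I1/dt = E_Se1/5 - q_C1/25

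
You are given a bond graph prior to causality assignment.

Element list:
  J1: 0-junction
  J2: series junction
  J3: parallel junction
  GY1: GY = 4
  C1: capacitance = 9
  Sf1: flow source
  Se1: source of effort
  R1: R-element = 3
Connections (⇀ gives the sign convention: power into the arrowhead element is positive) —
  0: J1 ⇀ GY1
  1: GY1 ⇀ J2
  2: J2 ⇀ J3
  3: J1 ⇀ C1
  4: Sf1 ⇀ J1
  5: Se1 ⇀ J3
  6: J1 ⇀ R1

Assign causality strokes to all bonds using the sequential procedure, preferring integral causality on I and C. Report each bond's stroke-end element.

bond 0 |GY1
bond 1 |GY1
bond 2 |J2
bond 3 |J1
bond 4 |Sf1
bond 5 |J3
bond 6 |R1

β4 |Sf1  (Sf1 fixes flow; stroke at Sf1)
β5 |J3  (Se1 (Se) sets effort on bond)
β2 |J2  (J3 effort already set via bond 5)
β1 |GY1  (J2: last free bond brings flow in)
β0 |GY1  (through GY1, causality inverts; strokes same side of GY1)
β3 |J1  (C1 outputs effort q/C1)
β6 |R1  (common-e at J1 fixed by 3)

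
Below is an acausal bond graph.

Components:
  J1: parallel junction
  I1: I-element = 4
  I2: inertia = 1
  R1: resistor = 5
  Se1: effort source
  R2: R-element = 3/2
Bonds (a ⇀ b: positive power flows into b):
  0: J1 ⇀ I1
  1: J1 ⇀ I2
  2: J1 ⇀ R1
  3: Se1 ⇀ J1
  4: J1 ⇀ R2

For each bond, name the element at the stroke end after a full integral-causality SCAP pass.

#3 |J1  (source Se1 imposes e)
#0 |I1  (J1: bond 3 brought effort, rest push out)
#1 |I2  (J1: bond 3 brought effort, rest push out)
#2 |R1  (0-jn J1 has e-setter on 3)
#4 |R2  (common-e at J1 fixed by 3)

b0 →I1
b1 →I2
b2 →R1
b3 →J1
b4 →R2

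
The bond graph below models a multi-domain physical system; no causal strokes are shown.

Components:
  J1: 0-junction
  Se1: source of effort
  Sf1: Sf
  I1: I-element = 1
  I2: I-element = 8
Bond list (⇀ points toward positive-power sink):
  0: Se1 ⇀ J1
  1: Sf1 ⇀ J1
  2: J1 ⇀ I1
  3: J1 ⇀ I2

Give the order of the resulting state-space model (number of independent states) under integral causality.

b0 |J1  (Se1: effort source, stroke at far end)
b1 |Sf1  (Sf1 (Sf) sets flow on bond)
b2 |I1  (common-e at J1 fixed by 0)
b3 |I2  (0-jn J1 has e-setter on 0)

2  (I1, I2 all integral)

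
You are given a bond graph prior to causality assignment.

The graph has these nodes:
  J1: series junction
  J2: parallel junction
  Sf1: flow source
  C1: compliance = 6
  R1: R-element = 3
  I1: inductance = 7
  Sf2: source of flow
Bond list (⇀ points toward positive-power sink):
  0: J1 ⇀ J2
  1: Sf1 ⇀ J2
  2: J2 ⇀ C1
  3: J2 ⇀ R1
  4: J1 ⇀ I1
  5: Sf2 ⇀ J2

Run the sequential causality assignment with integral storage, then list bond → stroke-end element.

bond 1 |Sf1  (Sf1 fixes flow; stroke at Sf1)
bond 5 |Sf2  (Sf2: flow source, stroke at near end)
bond 2 |J2  (C1 integral (e out))
bond 0 |J1  (0-jn J2 has e-setter on 2)
bond 3 |R1  (J2 effort already set via bond 2)
bond 4 |I1  (closing 1-jn rule on J1)

β0 →J1
β1 →Sf1
β2 →J2
β3 →R1
β4 →I1
β5 →Sf2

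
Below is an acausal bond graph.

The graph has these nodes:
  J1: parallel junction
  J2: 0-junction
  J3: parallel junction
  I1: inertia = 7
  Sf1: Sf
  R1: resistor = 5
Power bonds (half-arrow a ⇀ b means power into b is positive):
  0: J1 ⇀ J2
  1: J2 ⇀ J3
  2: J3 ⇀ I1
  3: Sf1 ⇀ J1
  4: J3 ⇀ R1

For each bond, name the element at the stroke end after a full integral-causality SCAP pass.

b0 |J1
b1 |J2
b2 |I1
b3 |Sf1
b4 |J3

β3 →Sf1  (Sf1 fixes flow; stroke at Sf1)
β0 →J1  (closing 0-jn rule on J1)
β1 →J2  (J2: last free bond brings effort in)
β2 →I1  (I1 integral (f out))
β4 →J3  (only one effort-in slot at J3)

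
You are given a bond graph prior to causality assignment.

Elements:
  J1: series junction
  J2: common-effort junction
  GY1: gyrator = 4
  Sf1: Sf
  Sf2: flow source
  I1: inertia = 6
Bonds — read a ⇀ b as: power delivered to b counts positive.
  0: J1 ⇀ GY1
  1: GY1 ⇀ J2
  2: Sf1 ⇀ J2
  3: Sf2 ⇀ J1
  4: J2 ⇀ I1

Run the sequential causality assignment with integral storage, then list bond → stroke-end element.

b0 →J1
b1 →J2
b2 →Sf1
b3 →Sf2
b4 →I1

b2 stroke→Sf1  (Sf1: flow source, stroke at near end)
b3 stroke→Sf2  (Sf2 fixes flow; stroke at Sf2)
b0 stroke→J1  (common-f at J1 fixed by 3)
b1 stroke→J2  (through GY1, causality inverts; strokes same side of GY1)
b4 stroke→I1  (J2: bond 1 brought effort, rest push out)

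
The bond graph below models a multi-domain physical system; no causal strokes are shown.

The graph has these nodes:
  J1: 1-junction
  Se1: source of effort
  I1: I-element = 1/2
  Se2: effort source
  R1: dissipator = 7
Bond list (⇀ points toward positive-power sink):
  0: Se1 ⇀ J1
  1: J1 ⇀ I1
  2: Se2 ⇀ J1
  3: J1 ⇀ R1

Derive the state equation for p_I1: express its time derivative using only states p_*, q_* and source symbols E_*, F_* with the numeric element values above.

bond 0 |J1  (Se1 (Se) sets effort on bond)
bond 2 |J1  (Se2 fixes effort; stroke away)
bond 1 |I1  (I1: I, integral causality)
bond 3 |J1  (J1 flow already set via bond 1)

dp_I1/dt = E_Se1 + E_Se2 - 14*p_I1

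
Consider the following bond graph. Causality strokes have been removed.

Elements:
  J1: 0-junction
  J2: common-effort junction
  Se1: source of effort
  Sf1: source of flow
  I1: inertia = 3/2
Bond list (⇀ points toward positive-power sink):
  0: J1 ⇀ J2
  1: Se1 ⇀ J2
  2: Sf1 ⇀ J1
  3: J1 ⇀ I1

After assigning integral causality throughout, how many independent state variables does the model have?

b1 stroke→J2  (Se1: effort source, stroke at far end)
b2 stroke→Sf1  (Sf1 fixes flow; stroke at Sf1)
b0 stroke→J1  (J2 effort already set via bond 1)
b3 stroke→I1  (common-e at J1 fixed by 0)

1  (I1 all integral)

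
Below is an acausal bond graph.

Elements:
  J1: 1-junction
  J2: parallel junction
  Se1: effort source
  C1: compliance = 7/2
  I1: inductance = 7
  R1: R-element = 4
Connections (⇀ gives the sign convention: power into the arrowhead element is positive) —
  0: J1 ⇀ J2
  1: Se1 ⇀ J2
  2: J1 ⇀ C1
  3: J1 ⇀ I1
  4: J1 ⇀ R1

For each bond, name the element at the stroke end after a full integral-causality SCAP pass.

bond 1 stroke at J2  (Se1: effort source, stroke at far end)
bond 0 stroke at J1  (J2 effort already set via bond 1)
bond 2 stroke at J1  (prefer integral on C1)
bond 3 stroke at I1  (I1 integral (f out))
bond 4 stroke at J1  (J1: bond 3 brought flow, rest push out)

bond 0 stroke at J1
bond 1 stroke at J2
bond 2 stroke at J1
bond 3 stroke at I1
bond 4 stroke at J1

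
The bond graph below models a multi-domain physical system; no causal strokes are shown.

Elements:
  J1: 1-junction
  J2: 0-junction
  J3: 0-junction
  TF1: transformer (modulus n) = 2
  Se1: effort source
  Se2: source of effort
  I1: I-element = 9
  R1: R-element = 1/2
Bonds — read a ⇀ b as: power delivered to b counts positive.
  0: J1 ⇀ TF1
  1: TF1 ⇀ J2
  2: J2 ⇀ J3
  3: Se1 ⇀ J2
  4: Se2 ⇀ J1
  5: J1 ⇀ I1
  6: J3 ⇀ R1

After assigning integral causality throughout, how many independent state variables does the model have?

1  (I1 all integral)

#3 stroke at J2  (Se1 (Se) sets effort on bond)
#4 stroke at J1  (Se2 fixes effort; stroke away)
#1 stroke at TF1  (0-jn J2 has e-setter on 3)
#2 stroke at J3  (common-e at J2 fixed by 3)
#6 stroke at R1  (0-jn J3 has e-setter on 2)
#0 stroke at J1  (TF1 one-in-one-out from 1)
#5 stroke at I1  (J1 needs exactly one f-in)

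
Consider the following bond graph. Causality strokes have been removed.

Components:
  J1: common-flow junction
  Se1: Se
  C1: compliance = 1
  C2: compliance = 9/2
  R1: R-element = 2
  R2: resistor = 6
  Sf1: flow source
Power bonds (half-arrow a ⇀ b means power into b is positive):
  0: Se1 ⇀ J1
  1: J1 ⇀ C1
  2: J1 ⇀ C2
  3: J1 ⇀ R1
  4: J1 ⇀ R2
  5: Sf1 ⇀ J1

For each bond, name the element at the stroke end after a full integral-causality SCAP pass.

bond 0 stroke→J1  (Se1 fixes effort; stroke away)
bond 5 stroke→Sf1  (source Sf1 imposes f)
bond 1 stroke→J1  (common-f at J1 fixed by 5)
bond 2 stroke→J1  (J1: bond 5 brought flow, rest push out)
bond 3 stroke→J1  (J1 flow already set via bond 5)
bond 4 stroke→J1  (common-f at J1 fixed by 5)

b0 stroke at J1
b1 stroke at J1
b2 stroke at J1
b3 stroke at J1
b4 stroke at J1
b5 stroke at Sf1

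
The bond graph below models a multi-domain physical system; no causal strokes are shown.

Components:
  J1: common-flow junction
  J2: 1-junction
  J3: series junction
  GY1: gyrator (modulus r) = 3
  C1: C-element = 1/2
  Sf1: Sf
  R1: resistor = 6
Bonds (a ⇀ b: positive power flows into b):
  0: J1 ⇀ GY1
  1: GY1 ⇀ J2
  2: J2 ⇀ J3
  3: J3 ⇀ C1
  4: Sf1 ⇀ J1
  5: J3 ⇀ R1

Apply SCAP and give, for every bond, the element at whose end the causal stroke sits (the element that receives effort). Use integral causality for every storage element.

β4 →Sf1  (Sf1: flow source, stroke at near end)
β0 →J1  (J1: bond 4 brought flow, rest push out)
β1 →J2  (GY1: gyrator matches bond 0)
β2 →J3  (closing 1-jn rule on J2)
β3 →J3  (C1 outputs effort q/C1)
β5 →R1  (J3 needs exactly one f-in)

β0 |J1
β1 |J2
β2 |J3
β3 |J3
β4 |Sf1
β5 |R1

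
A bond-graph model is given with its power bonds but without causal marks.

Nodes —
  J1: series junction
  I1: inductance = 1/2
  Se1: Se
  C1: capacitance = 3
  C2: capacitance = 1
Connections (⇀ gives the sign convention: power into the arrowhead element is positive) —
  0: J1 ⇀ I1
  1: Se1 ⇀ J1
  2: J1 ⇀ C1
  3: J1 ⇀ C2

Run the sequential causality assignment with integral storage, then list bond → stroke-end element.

β1 →J1  (Se1: effort source, stroke at far end)
β0 →I1  (I1 integral (f out))
β2 →J1  (1-jn J1 has f-setter on 0)
β3 →J1  (J1 flow already set via bond 0)

bond 0 stroke at I1
bond 1 stroke at J1
bond 2 stroke at J1
bond 3 stroke at J1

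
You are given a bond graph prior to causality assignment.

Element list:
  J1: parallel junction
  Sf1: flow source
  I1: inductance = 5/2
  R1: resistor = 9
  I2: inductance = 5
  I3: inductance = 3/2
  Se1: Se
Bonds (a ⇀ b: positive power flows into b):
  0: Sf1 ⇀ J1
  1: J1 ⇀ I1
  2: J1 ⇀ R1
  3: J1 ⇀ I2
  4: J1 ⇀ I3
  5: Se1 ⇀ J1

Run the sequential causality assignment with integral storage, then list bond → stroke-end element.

bond 0 stroke→Sf1
bond 1 stroke→I1
bond 2 stroke→R1
bond 3 stroke→I2
bond 4 stroke→I3
bond 5 stroke→J1

#0 stroke at Sf1  (Sf1 fixes flow; stroke at Sf1)
#5 stroke at J1  (source Se1 imposes e)
#1 stroke at I1  (0-jn J1 has e-setter on 5)
#2 stroke at R1  (J1 effort already set via bond 5)
#3 stroke at I2  (common-e at J1 fixed by 5)
#4 stroke at I3  (J1 effort already set via bond 5)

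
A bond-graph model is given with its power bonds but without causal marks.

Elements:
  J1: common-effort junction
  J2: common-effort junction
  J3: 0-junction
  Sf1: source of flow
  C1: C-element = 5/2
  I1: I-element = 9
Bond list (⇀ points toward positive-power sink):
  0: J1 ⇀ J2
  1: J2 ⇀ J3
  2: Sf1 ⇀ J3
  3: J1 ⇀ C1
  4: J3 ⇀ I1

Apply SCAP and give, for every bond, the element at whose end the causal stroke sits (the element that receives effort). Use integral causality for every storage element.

β2 →Sf1  (Sf1 (Sf) sets flow on bond)
β3 →J1  (C1: C, integral causality)
β0 →J2  (J1: bond 3 brought effort, rest push out)
β1 →J3  (common-e at J2 fixed by 0)
β4 →I1  (J3 effort already set via bond 1)

bond 0 stroke→J2
bond 1 stroke→J3
bond 2 stroke→Sf1
bond 3 stroke→J1
bond 4 stroke→I1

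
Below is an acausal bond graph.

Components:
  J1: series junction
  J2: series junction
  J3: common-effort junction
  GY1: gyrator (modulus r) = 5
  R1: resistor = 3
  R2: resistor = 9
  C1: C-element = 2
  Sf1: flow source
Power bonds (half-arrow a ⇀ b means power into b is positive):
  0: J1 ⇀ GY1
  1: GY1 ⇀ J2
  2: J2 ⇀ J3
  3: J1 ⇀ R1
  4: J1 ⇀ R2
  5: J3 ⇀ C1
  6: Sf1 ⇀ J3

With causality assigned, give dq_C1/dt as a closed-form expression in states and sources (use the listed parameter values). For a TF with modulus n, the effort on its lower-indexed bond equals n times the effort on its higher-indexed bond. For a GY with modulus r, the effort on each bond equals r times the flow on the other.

b6 stroke at Sf1  (source Sf1 imposes f)
b5 stroke at J3  (C1 integral (e out))
b2 stroke at J2  (J3: bond 5 brought effort, rest push out)
b1 stroke at GY1  (J2: last free bond brings flow in)
b0 stroke at GY1  (GY1 both-in/both-out from 1)
b3 stroke at J1  (common-f at J1 fixed by 0)
b4 stroke at J1  (common-f at J1 fixed by 0)

dq_C1/dt = F_Sf1 - 6*q_C1/25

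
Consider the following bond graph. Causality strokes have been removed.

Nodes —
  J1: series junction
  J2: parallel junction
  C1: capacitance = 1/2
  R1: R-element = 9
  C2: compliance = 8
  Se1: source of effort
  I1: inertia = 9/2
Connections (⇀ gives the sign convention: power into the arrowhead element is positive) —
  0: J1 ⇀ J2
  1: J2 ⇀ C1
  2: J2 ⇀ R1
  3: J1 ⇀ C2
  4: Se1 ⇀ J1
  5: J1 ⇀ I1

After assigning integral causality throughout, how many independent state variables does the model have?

β4 →J1  (Se1 fixes effort; stroke away)
β1 →J2  (prefer integral on C1)
β0 →J1  (common-e at J2 fixed by 1)
β2 →R1  (common-e at J2 fixed by 1)
β3 →J1  (C2: C, integral causality)
β5 →I1  (J1 needs exactly one f-in)

3  (C1, C2, I1 all integral)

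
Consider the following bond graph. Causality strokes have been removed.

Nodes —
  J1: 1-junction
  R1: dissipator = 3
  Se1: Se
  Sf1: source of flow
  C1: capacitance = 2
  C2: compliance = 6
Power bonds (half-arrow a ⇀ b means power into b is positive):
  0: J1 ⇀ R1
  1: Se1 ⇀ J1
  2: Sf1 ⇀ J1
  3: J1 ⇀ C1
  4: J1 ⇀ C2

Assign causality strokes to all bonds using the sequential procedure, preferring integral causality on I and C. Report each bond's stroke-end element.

bond 0 →J1
bond 1 →J1
bond 2 →Sf1
bond 3 →J1
bond 4 →J1

β1 →J1  (Se1 (Se) sets effort on bond)
β2 →Sf1  (source Sf1 imposes f)
β0 →J1  (J1 flow already set via bond 2)
β3 →J1  (common-f at J1 fixed by 2)
β4 →J1  (J1 flow already set via bond 2)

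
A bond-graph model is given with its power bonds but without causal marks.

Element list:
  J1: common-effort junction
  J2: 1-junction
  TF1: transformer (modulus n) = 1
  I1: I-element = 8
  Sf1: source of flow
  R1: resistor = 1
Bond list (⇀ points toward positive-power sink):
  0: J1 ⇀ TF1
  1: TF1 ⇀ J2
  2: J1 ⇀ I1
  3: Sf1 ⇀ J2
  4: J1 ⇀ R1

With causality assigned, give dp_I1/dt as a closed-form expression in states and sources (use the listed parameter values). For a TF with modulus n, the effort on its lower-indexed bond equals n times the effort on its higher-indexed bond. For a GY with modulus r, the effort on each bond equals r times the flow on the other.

dp_I1/dt = -F_Sf1 - p_I1/8

#3 |Sf1  (Sf1 (Sf) sets flow on bond)
#1 |J2  (1-jn J2 has f-setter on 3)
#0 |TF1  (TF1: transformer flips bond 1)
#2 |I1  (I1 outputs flow p/I1)
#4 |J1  (J1: last free bond brings effort in)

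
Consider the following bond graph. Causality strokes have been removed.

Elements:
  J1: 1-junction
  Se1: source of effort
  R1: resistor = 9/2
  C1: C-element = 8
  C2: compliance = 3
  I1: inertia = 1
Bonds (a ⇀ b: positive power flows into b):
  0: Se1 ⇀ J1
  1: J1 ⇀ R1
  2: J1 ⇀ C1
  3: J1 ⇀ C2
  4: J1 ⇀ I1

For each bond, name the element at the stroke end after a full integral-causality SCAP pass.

#0 stroke at J1  (Se1 fixes effort; stroke away)
#2 stroke at J1  (C1 outputs effort q/C1)
#3 stroke at J1  (prefer integral on C2)
#4 stroke at I1  (prefer integral on I1)
#1 stroke at J1  (J1: bond 4 brought flow, rest push out)

β0 stroke→J1
β1 stroke→J1
β2 stroke→J1
β3 stroke→J1
β4 stroke→I1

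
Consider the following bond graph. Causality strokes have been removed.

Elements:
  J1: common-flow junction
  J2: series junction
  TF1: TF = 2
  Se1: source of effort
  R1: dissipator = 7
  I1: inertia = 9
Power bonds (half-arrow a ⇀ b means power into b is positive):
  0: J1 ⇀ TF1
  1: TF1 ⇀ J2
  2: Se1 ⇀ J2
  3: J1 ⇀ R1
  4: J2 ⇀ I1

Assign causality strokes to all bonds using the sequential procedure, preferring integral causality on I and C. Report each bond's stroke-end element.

#2 stroke at J2  (Se1 fixes effort; stroke away)
#4 stroke at I1  (prefer integral on I1)
#1 stroke at J2  (J2 flow already set via bond 4)
#0 stroke at TF1  (TF1: transformer flips bond 1)
#3 stroke at J1  (J1 flow already set via bond 0)

β0 →TF1
β1 →J2
β2 →J2
β3 →J1
β4 →I1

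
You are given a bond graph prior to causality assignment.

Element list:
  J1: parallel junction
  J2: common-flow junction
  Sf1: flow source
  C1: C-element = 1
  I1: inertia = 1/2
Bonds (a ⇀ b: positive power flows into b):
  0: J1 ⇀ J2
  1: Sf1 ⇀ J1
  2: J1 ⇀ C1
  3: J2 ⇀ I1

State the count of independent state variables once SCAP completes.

bond 1 stroke→Sf1  (Sf1 (Sf) sets flow on bond)
bond 2 stroke→J1  (C1: C, integral causality)
bond 0 stroke→J2  (0-jn J1 has e-setter on 2)
bond 3 stroke→I1  (J2 needs exactly one f-in)

2  (C1, I1 all integral)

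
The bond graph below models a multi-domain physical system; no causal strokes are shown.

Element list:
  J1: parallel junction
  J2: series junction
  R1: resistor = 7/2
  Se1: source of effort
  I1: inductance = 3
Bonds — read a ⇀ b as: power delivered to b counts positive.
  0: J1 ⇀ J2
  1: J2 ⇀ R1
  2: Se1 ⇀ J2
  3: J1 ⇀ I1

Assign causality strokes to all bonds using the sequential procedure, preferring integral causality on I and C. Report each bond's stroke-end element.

#2 stroke→J2  (Se1: effort source, stroke at far end)
#3 stroke→I1  (I1 integral (f out))
#0 stroke→J1  (J1: last free bond brings effort in)
#1 stroke→J2  (1-jn J2 has f-setter on 0)

b0 stroke→J1
b1 stroke→J2
b2 stroke→J2
b3 stroke→I1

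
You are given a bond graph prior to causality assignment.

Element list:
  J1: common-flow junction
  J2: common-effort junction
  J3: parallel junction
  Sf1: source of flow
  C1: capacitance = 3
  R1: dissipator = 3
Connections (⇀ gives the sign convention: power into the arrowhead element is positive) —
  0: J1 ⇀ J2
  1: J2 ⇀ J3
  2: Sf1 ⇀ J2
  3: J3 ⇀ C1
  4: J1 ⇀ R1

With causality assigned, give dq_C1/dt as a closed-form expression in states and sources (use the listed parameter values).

bond 2 stroke→Sf1  (Sf1 fixes flow; stroke at Sf1)
bond 3 stroke→J3  (C1: C, integral causality)
bond 1 stroke→J2  (J3 effort already set via bond 3)
bond 0 stroke→J1  (J2 effort already set via bond 1)
bond 4 stroke→R1  (J1 needs exactly one f-in)

dq_C1/dt = F_Sf1 - q_C1/9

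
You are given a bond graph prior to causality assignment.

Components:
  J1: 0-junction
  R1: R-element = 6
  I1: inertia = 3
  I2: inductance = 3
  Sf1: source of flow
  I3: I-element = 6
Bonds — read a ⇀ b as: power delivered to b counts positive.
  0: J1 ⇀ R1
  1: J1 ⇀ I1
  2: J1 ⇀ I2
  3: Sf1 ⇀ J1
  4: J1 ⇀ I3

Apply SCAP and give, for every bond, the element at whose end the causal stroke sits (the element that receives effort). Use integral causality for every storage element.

bond 0 stroke at J1
bond 1 stroke at I1
bond 2 stroke at I2
bond 3 stroke at Sf1
bond 4 stroke at I3

#3 stroke at Sf1  (Sf1: flow source, stroke at near end)
#1 stroke at I1  (I1: I, integral causality)
#2 stroke at I2  (prefer integral on I2)
#4 stroke at I3  (I3 outputs flow p/I3)
#0 stroke at J1  (J1 needs exactly one e-in)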